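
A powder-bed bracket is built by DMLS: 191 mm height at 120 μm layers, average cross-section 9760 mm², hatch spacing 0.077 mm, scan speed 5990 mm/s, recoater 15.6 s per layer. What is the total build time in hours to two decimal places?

Layer count = ceil(191 / 0.12) = 1592.
Hatch length per layer: 9760 / 0.077 → 126753.2 mm.
Scan time per layer = 126753.2 / 5990 = 21.1608 s.
Time per layer: 21.1608 + 15.6 → 36.7608 s.
Build time = 1592 × 36.7608 = 58523.1936 s = 16.26 hours.

16.26 hours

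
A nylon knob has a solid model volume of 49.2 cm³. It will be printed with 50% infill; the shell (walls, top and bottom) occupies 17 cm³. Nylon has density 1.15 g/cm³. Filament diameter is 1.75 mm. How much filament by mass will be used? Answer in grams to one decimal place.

Infill region = 49.2 − 17 = 32.2 cm³.
Infill deposited = 0.50 × 32.2 = 16.1 cm³.
Total printed volume: 17 + 16.1 → 33.1 cm³.
Mass = 33.1 × 1.15, so 38.065 g.

38.1 g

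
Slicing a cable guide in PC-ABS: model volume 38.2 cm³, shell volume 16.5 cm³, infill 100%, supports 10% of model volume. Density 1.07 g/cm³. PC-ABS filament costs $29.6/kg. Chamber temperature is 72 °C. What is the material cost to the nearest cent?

Volume inside the shell = 38.2 − 16.5 = 21.7 cm³.
Deposited infill = 1.00 × 21.7 = 21.7 cm³.
Support: 0.10 × 38.2 → 3.82 cm³.
Deposited volume = 16.5 + 21.7 + 3.82 = 42.02 cm³.
Mass: 42.02 × 1.07 → 44.9614 g.
At $29.6/kg: 44.9614/1000 × 29.6 = $1.33.

$1.33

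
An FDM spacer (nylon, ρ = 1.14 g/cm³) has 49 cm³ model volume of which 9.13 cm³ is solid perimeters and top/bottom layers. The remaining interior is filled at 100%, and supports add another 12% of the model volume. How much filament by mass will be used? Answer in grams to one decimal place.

Interior volume = 49 − 9.13 = 39.87 cm³.
Deposited infill = 1.00 × 39.87 = 39.87 cm³.
Support = 0.12 × 49 = 5.88 cm³.
Deposited volume = 9.13 + 39.87 + 5.88, so 54.88 cm³.
Mass = 54.88 × 1.14 = 62.5632 g.

62.6 g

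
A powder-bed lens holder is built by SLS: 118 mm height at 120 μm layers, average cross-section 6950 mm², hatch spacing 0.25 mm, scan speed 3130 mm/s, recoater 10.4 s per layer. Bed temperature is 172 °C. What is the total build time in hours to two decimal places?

5.27 hours

Layers = ⌈118/0.12⌉ = 984.
Per-layer scan distance = 6950 / 0.25 = 27800 mm.
Laser time per layer = 27800 / 3130 = 8.8818 s.
Per-layer time = 8.8818 + 10.4 = 19.2818 s.
984 layers × 19.2818 s/layer = 18973.2912 s, i.e. 5.27 hours.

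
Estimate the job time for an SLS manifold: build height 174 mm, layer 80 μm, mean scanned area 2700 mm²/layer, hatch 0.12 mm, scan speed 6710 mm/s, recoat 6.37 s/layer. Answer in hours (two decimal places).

Number of layers: 174 / 0.08 → 2175 (rounded up).
Per-layer scan distance = 2700 / 0.12, so 22500 mm.
Scan time per layer = 22500 / 6710, so 3.3532 s.
Layer cycle = 3.3532 + 6.37, so 9.7232 s.
2175 layers × 9.7232 s/layer = 21147.96 s, i.e. 5.87 hours.

5.87 hours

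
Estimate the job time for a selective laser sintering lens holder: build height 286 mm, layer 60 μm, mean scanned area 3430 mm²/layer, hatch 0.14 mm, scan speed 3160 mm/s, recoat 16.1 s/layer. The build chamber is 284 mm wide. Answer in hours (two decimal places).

Number of layers: 286 / 0.06 → 4767 (rounded up).
Scan path per layer = 3430 / 0.14, so 24500 mm.
Laser time per layer: 24500 / 3160 → 7.7532 s.
Layer cycle = 7.7532 + 16.1, so 23.8532 s.
Build time = 4767 × 23.8532 = 113708.2044 s = 31.59 hours.

31.59 hours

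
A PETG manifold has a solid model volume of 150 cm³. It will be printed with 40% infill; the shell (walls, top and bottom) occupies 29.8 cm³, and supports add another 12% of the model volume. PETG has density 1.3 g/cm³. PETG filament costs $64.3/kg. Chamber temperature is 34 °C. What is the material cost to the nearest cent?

$8.01

Volume inside the shell = 150 − 29.8, so 120.2 cm³.
Deposited infill: 0.40 × 120.2 → 48.08 cm³.
Support = 0.12 × 150, so 18 cm³.
Deposited volume = 29.8 + 48.08 + 18, so 95.88 cm³.
Mass = 95.88 × 1.3, so 124.644 g.
Cost = 124.644 g / 1000 × $64.3/kg = $8.01.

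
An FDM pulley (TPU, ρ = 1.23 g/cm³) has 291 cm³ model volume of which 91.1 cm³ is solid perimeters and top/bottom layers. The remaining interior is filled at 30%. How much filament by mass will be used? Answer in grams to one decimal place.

Interior volume: 291 − 91.1 → 199.9 cm³.
Infill volume = 0.30 × 199.9 = 59.97 cm³.
Deposited volume: 91.1 + 59.97 → 151.07 cm³.
Mass: 151.07 × 1.23 → 185.8161 g.

185.8 g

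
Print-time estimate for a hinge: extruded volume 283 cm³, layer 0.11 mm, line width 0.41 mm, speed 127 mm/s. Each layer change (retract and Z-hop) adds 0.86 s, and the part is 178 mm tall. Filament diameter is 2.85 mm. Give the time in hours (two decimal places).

14.11 hours

Bead cross-section: 0.11 × 0.41 → 0.0451 mm².
Path length: 283000 mm³ / 0.0451 mm² → 6274944.6 mm.
Time extruding = 6274944.6 / 127, so 49409 s.
Number of layers: 178 / 0.11 → 1619 (rounded up).
Layer-change overhead = 1619 × 0.86 = 1392.34 s.
Altogether 49409 + 1392.34 = 50801.34 s, i.e. 14.11 hours.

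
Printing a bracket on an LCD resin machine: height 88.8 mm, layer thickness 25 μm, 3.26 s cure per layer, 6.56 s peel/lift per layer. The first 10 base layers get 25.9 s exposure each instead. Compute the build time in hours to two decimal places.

Layer count = ceil(88.8 / 0.025) = 3552.
Bottom layers: 10 × (25.9 + 6.56) → 324.6 s.
Remaining layers: 3542 × (3.26 + 6.56) → 34782.44 s.
Total = 324.6 + 34782.44 = 35107.04 s = 9.75 hours.

9.75 hours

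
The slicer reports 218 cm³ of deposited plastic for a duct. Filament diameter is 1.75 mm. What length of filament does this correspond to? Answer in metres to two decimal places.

90.63 m

Cross-section of 1.75 mm filament: π·(1.75/2)² = 2.4053 mm².
Length = 218 cm³ / 2.4053 mm² = 218000 / 2.4053 = 90633.19 mm = 90.63 m.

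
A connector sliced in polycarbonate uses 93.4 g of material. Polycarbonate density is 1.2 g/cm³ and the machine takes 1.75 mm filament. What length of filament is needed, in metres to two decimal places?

32.36 m

Extruded volume: 93.4/1.2 = 77.8333 cm³ (77833.3 mm³).
Filament cross-section = π × (1.75/2)² = 2.4053 mm².
Length = 77833.3 / 2.4053 = 32359.08 mm = 32.36 m.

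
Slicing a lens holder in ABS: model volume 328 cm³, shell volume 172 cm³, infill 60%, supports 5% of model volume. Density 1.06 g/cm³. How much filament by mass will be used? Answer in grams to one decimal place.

298.9 g

Interior volume = 328 − 172 = 156 cm³.
Infill volume: 0.60 × 156 → 93.6 cm³.
Support = 0.05 × 328, so 16.4 cm³.
Total extruded = 172 + 93.6 + 16.4, so 282 cm³.
Mass = 282 × 1.06 = 298.92 g.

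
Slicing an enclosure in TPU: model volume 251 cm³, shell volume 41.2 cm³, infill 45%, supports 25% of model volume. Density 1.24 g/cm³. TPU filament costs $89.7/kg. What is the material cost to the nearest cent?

Volume inside the shell: 251 − 41.2 → 209.8 cm³.
Infill deposited = 0.45 × 209.8 = 94.41 cm³.
Support = 0.25 × 251 = 62.75 cm³.
Deposited volume: 41.2 + 94.41 + 62.75 → 198.36 cm³.
Mass = 198.36 × 1.24, so 245.9664 g.
At $89.7/kg: 245.9664/1000 × 89.7 = $22.06.

$22.06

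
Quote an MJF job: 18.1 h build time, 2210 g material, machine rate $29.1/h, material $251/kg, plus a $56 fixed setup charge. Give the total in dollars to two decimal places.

$1137.42

Machine-time cost = 29.1 × 18.1, so $526.71.
Material cost = 251 × 2210/1000, so $554.71.
Total = 526.71 + 554.71 + 56 = $1137.42.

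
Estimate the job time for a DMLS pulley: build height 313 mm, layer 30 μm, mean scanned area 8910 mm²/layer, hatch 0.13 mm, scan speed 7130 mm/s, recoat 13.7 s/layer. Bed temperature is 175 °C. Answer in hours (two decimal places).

Layer count = ceil(313 / 0.03) = 10434.
Per-layer scan distance = 8910 / 0.13 = 68538.5 mm.
Laser time per layer = 68538.5 / 7130 = 9.6127 s.
Layer cycle: 9.6127 + 13.7 → 23.3127 s.
Build time = 10434 × 23.3127 = 243244.7118 s = 67.57 hours.

67.57 hours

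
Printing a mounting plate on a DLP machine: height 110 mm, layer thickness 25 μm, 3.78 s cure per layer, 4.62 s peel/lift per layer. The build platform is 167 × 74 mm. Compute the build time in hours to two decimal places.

10.27 hours

Layers = ⌈110/0.025⌉ = 4400.
Each layer takes = 3.78 + 4.62, so 8.4 s.
Build time: 4400 × 8.4 s = 36960 s, i.e. 10.27 hours.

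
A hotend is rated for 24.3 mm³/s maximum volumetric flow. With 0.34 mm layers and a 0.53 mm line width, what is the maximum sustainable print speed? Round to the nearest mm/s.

Bead cross-section: 0.34 × 0.53 → 0.1802 mm².
v_max = Q/A = 24.3/0.1802 = 134.85 mm/s → 135 mm/s.

135 mm/s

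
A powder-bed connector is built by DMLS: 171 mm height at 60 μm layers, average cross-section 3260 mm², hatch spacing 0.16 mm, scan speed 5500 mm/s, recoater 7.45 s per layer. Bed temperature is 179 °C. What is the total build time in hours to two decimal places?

Layer count = ceil(171 / 0.06) = 2850.
Scan path per layer = 3260 / 0.16, so 20375 mm.
Per-layer scan time = 20375 / 5500, so 3.7045 s.
Per-layer time = 3.7045 + 7.45 = 11.1545 s.
2850 layers × 11.1545 s/layer = 31790.325 s, i.e. 8.83 hours.

8.83 hours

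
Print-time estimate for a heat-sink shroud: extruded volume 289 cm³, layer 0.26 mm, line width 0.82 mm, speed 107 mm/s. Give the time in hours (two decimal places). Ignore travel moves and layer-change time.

Bead cross-section: 0.26 × 0.82 → 0.2132 mm².
Toolpath length = 289 cm³ / 0.2132 mm² = 289000 / 0.2132 = 1355534.7 mm.
Extrusion time = 1355534.7 / 107, so 12668.5 s.
That's 12668.5 s → 3.52 hours.

3.52 hours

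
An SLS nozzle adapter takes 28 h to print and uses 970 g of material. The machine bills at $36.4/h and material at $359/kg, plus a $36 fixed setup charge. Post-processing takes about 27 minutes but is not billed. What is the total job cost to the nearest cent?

Machine cost = 36.4 × 28, so $1019.20.
Material cost: 359 × 970/1000 → $348.23.
Adding setup: 1019.20 + 348.23 + 36 → $1403.43.

$1403.43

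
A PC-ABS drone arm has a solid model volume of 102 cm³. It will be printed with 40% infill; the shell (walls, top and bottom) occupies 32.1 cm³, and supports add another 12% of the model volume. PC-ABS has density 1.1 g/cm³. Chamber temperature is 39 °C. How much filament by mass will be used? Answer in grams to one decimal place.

79.5 g

Interior volume = 102 − 32.1 = 69.9 cm³.
Infill volume = 0.40 × 69.9, so 27.96 cm³.
Support = 0.12 × 102 = 12.24 cm³.
Total extruded = 32.1 + 27.96 + 12.24 = 72.3 cm³.
Mass = 72.3 × 1.1, so 79.53 g.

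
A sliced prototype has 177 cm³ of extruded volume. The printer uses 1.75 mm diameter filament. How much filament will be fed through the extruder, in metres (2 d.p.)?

Filament cross-section = π × (1.75/2)² = 2.4053 mm².
Length = 177 cm³ / 2.4053 mm² = 177000 / 2.4053 = 73587.49 mm = 73.59 m.

73.59 m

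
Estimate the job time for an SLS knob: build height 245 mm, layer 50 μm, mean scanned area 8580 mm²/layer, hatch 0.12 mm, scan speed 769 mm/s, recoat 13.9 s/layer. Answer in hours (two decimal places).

145.47 hours

Number of layers: 245 / 0.05 → 4900 (rounded up).
Scan path per layer = 8580 / 0.12 = 71500 mm.
Per-layer scan time: 71500 / 769 → 92.9779 s.
Layer cycle = 92.9779 + 13.9, so 106.8779 s.
Build time = 4900 × 106.8779 = 523701.71 s = 145.47 hours.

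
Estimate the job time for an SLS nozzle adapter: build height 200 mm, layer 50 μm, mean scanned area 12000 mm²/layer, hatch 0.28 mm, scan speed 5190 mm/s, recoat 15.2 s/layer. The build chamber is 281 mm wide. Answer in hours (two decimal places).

26.06 hours

Layers = ⌈200/0.05⌉ = 4000.
Hatch length per layer = 12000 / 0.28, so 42857.1 mm.
Per-layer scan time: 42857.1 / 5190 → 8.2576 s.
Time per layer = 8.2576 + 15.2 = 23.4576 s.
Total: 4000 × 23.4576 s = 93830.4 s → 26.06 hours.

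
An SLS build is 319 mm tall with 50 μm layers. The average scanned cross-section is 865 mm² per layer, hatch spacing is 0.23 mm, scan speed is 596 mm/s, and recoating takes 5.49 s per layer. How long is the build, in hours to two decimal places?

20.91 hours

Layer count = ceil(319 / 0.05) = 6380.
Hatch length per layer = 865 / 0.23 = 3760.9 mm.
Laser time per layer = 3760.9 / 596, so 6.3102 s.
Per-layer time = 6.3102 + 5.49, so 11.8002 s.
6380 layers × 11.8002 s/layer = 75285.276 s, i.e. 20.91 hours.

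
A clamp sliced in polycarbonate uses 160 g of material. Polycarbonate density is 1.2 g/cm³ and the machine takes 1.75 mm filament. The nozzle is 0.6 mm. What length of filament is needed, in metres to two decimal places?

Volume = 160 g / 1.2 g·cm⁻³ = 133.3333 cm³ = 133333.3 mm³.
A = π r² = π × 0.875² = 2.4053 mm².
Length = 133333.3 / 2.4053 = 55433.13 mm = 55.43 m.

55.43 m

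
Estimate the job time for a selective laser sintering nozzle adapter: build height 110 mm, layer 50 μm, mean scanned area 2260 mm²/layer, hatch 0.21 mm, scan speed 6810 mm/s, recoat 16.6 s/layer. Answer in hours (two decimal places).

Layers = ⌈110/0.05⌉ = 2200.
Scan path per layer = 2260 / 0.21, so 10761.9 mm.
Per-layer scan time: 10761.9 / 6810 → 1.5803 s.
Per-layer time = 1.5803 + 16.6, so 18.1803 s.
2200 layers × 18.1803 s/layer = 39996.66 s, i.e. 11.11 hours.

11.11 hours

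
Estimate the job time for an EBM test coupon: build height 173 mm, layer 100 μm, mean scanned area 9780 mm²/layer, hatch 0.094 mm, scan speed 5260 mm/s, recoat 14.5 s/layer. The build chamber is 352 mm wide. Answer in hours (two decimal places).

Number of layers: 173 / 0.1 → 1730 (rounded up).
Per-layer scan distance = 9780 / 0.094, so 104042.6 mm.
Beam time per layer: 104042.6 / 5260 → 19.78 s.
Time per layer = 19.78 + 14.5, so 34.28 s.
1730 layers × 34.28 s/layer = 59304.4 s, i.e. 16.47 hours.

16.47 hours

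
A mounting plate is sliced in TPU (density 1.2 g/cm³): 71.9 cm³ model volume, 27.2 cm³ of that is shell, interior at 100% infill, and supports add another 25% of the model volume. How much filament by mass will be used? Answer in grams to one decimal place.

107.9 g

Volume inside the shell = 71.9 − 27.2, so 44.7 cm³.
Deposited infill: 1.00 × 44.7 → 44.7 cm³.
Support = 0.25 × 71.9 = 17.975 cm³.
Deposited volume = 27.2 + 44.7 + 17.975 = 89.875 cm³.
Mass = 89.875 × 1.2 = 107.85 g.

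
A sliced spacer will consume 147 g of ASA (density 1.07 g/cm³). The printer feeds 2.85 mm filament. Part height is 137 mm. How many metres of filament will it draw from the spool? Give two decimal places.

21.54 m

Volume = 147 g / 1.07 g·cm⁻³ = 137.3832 cm³ = 137383.2 mm³.
Cross-section of 2.85 mm filament: π·(2.85/2)² = 6.3794 mm².
L = V/A = 137383.2/6.3794 = 21535.44 mm → 21.54 m.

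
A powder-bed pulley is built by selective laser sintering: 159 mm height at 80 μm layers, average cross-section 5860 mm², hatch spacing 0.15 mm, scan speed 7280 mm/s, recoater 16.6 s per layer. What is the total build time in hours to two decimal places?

Layer count = ceil(159 / 0.08) = 1988.
Per-layer scan distance = 5860 / 0.15 = 39066.7 mm.
Laser time per layer = 39066.7 / 7280 = 5.3663 s.
Layer cycle: 5.3663 + 16.6 → 21.9663 s.
1988 layers × 21.9663 s/layer = 43669.0044 s, i.e. 12.13 hours.

12.13 hours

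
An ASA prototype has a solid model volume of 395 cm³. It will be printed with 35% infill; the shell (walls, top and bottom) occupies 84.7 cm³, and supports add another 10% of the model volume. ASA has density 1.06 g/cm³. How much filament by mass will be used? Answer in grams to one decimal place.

Volume inside the shell = 395 − 84.7, so 310.3 cm³.
Deposited infill = 0.35 × 310.3, so 108.605 cm³.
Support: 0.10 × 395 → 39.5 cm³.
Total printed volume = 84.7 + 108.605 + 39.5, so 232.805 cm³.
Mass = 232.805 × 1.06 = 246.7733 g.

246.8 g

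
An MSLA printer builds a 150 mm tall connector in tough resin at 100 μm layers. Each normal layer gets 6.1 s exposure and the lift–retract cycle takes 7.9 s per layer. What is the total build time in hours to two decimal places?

Number of layers: 150 / 0.1 → 1500 (rounded up).
Per-layer time = 6.1 + 7.9 = 14 s.
Build time: 1500 × 14 s = 21000 s, i.e. 5.83 hours.

5.83 hours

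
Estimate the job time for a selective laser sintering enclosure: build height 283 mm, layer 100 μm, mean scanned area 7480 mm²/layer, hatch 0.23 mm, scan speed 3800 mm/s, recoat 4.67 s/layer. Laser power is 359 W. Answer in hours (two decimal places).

Layers = ⌈283/0.1⌉ = 2830.
Per-layer scan distance = 7480 / 0.23 = 32521.7 mm.
Laser time per layer = 32521.7 / 3800, so 8.5583 s.
Layer cycle: 8.5583 + 4.67 → 13.2283 s.
Build time = 2830 × 13.2283 = 37436.089 s = 10.40 hours.

10.40 hours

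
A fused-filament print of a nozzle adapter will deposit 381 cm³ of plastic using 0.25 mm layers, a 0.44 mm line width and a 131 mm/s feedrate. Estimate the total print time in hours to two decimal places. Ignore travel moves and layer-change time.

Extrusion cross-section: 0.25 × 0.44 → 0.11 mm².
Path length: 381000 mm³ / 0.11 mm² → 3463636.4 mm.
Print-move time = 3463636.4 / 131, so 26440 s.
In the requested units: 26440 s = 7.34 hours.

7.34 hours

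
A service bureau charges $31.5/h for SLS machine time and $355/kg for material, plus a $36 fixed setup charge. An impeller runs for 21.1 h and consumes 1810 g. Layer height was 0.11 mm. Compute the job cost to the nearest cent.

Time charge = 31.5 × 21.1 = $664.65.
Material charge: 355 × 1810/1000 → $642.55.
Adding setup: 664.65 + 642.55 + 36 → $1343.20.

$1343.20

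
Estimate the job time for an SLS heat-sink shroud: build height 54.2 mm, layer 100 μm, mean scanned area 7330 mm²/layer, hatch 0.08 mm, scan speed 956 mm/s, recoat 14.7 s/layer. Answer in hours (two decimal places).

16.64 hours

Number of layers: 54.2 / 0.1 → 542 (rounded up).
Scan path per layer = 7330 / 0.08, so 91625 mm.
Laser time per layer = 91625 / 956, so 95.8421 s.
Time per layer = 95.8421 + 14.7, so 110.5421 s.
Total: 542 × 110.5421 s = 59913.8182 s → 16.64 hours.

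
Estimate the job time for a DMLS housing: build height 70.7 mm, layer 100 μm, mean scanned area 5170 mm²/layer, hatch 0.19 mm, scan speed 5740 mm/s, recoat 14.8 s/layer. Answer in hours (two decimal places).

3.84 hours

Number of layers: 70.7 / 0.1 → 707 (rounded up).
Scan path per layer = 5170 / 0.19 = 27210.5 mm.
Laser time per layer = 27210.5 / 5740 = 4.7405 s.
Per-layer time = 4.7405 + 14.8 = 19.5405 s.
Total: 707 × 19.5405 s = 13815.1335 s → 3.84 hours.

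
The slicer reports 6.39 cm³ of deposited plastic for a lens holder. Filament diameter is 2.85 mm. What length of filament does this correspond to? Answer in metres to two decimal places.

1.00 m

Cross-section of 2.85 mm filament: π·(2.85/2)² = 6.3794 mm².
Length = 6.39 cm³ / 6.3794 mm² = 6390 / 6.3794 = 1001.66 mm = 1.00 m.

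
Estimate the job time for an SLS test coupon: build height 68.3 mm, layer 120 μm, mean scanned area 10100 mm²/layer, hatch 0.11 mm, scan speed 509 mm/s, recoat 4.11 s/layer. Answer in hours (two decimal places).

Number of layers: 68.3 / 0.12 → 570 (rounded up).
Hatch length per layer = 10100 / 0.11, so 91818.2 mm.
Scan time per layer = 91818.2 / 509 = 180.3894 s.
Layer cycle: 180.3894 + 4.11 → 184.4994 s.
Build time = 570 × 184.4994 = 105164.658 s = 29.21 hours.

29.21 hours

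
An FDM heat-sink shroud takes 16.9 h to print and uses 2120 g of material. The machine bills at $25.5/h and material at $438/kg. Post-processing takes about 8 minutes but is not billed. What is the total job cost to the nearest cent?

$1359.51

Time charge = 25.5 × 16.9 = $430.95.
Material cost = 438 × 2120/1000, so $928.56.
Total = 430.95 + 928.56 = $1359.51.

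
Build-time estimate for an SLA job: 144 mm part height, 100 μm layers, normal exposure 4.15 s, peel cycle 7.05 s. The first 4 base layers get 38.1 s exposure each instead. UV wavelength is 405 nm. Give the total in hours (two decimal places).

4.52 hours

Number of layers: 144 / 0.1 → 1440 (rounded up).
Burn-in layers = 4 × (38.1 + 7.05), so 180.6 s.
Remaining layers = 1436 × (4.15 + 7.05), so 16083.2 s.
Total = 180.6 + 16083.2 = 16263.8 s = 4.52 hours.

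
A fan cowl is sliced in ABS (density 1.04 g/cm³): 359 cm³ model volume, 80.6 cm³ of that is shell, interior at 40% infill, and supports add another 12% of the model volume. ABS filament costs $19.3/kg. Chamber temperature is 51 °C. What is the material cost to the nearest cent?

Infill region = 359 − 80.6 = 278.4 cm³.
Infill volume = 0.40 × 278.4 = 111.36 cm³.
Support = 0.12 × 359 = 43.08 cm³.
Total printed volume: 80.6 + 111.36 + 43.08 → 235.04 cm³.
Mass = 235.04 × 1.04 = 244.4416 g.
Cost = 244.4416 g / 1000 × $19.3/kg = $4.72.

$4.72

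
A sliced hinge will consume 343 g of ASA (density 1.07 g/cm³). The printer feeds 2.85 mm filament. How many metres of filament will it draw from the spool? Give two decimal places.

Volume = 343 g / 1.07 g·cm⁻³ = 320.5607 cm³ = 320560.7 mm³.
Cross-section of 2.85 mm filament: π·(2.85/2)² = 6.3794 mm².
Length = 320560.7 / 6.3794 = 50249.35 mm = 50.25 m.

50.25 m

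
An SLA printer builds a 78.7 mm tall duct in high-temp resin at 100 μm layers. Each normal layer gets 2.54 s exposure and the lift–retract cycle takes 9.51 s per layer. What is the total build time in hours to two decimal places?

2.63 hours

Number of layers: 78.7 / 0.1 → 787 (rounded up).
Cycle time: 2.54 + 9.51 → 12.05 s.
Build time: 787 × 12.05 s = 9483.35 s, i.e. 2.63 hours.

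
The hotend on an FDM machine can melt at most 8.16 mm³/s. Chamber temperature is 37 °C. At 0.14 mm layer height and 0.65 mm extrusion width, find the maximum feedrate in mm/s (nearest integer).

90 mm/s

Bead cross-section = 0.14 × 0.65, so 0.091 mm².
v_max = Q/A = 8.16/0.091 = 89.67 mm/s → 90 mm/s.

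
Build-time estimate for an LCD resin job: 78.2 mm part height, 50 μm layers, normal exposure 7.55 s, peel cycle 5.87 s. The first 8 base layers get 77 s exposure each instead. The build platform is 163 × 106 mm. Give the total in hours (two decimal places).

Layer count = ceil(78.2 / 0.05) = 1564.
Burn-in layers = 8 × (77 + 5.87), so 662.96 s.
Remaining layers = 1556 × (7.55 + 5.87) = 20881.52 s.
Sum: 662.96 + 20881.52 = 21544.48 s → 5.98 hours.

5.98 hours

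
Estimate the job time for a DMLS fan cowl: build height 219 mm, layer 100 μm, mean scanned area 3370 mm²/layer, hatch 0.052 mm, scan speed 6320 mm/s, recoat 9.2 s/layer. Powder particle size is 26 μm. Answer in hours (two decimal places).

11.83 hours

Number of layers: 219 / 0.1 → 2190 (rounded up).
Scan path per layer: 3370 / 0.052 → 64807.7 mm.
Per-layer scan time: 64807.7 / 6320 → 10.2544 s.
Per-layer time: 10.2544 + 9.2 → 19.4544 s.
Build time = 2190 × 19.4544 = 42605.136 s = 11.83 hours.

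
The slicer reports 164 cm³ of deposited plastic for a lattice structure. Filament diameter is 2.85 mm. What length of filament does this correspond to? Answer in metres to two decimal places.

25.71 m

Filament cross-section = π × (2.85/2)² = 6.3794 mm².
L = 164000 mm³ / 6.3794 mm² = 25707.75 mm, i.e. 25.71 m.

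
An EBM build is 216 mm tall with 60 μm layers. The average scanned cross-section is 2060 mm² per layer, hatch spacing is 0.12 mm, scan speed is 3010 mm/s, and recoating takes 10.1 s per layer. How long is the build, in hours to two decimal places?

15.80 hours

Number of layers: 216 / 0.06 → 3600 (rounded up).
Scan path per layer: 2060 / 0.12 → 17166.7 mm.
Per-layer scan time: 17166.7 / 3010 → 5.7032 s.
Per-layer time = 5.7032 + 10.1, so 15.8032 s.
Total: 3600 × 15.8032 s = 56891.52 s → 15.80 hours.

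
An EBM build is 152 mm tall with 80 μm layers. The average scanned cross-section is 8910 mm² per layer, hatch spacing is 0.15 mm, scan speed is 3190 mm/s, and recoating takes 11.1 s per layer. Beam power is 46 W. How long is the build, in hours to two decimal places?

15.69 hours

Number of layers: 152 / 0.08 → 1900 (rounded up).
Hatch length per layer = 8910 / 0.15, so 59400 mm.
Beam time per layer = 59400 / 3190, so 18.6207 s.
Layer cycle = 18.6207 + 11.1 = 29.7207 s.
Build time = 1900 × 29.7207 = 56469.33 s = 15.69 hours.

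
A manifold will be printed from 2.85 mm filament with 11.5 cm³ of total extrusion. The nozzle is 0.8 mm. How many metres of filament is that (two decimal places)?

1.80 m

Filament cross-section = π × (2.85/2)² = 6.3794 mm².
L = 11500 mm³ / 6.3794 mm² = 1802.68 mm, i.e. 1.80 m.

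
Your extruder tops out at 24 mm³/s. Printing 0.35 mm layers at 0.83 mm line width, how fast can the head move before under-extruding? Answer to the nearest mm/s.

83 mm/s

Bead cross-section = 0.35 × 0.83 = 0.2905 mm².
Max speed = 24 / 0.2905 = 82.62 ≈ 83 mm/s.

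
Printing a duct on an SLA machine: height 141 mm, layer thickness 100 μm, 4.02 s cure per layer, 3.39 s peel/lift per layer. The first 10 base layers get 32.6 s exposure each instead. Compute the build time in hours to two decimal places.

Number of layers: 141 / 0.1 → 1410 (rounded up).
Burn-in layers = 10 × (32.6 + 3.39) = 359.9 s.
Regular layers = 1400 × (4.02 + 3.39) = 10374 s.
Sum: 359.9 + 10374 = 10733.9 s → 2.98 hours.

2.98 hours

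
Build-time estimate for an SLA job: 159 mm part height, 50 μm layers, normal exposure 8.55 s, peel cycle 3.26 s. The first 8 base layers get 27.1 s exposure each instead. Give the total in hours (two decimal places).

10.47 hours

Layers = ⌈159/0.05⌉ = 3180.
Burn-in layers = 8 × (27.1 + 3.26), so 242.88 s.
Remaining layers = 3172 × (8.55 + 3.26) = 37461.32 s.
Sum: 242.88 + 37461.32 = 37704.2 s → 10.47 hours.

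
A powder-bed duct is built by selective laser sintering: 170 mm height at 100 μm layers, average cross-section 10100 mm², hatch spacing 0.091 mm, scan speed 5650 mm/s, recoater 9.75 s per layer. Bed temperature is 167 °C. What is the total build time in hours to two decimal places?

13.88 hours

Layer count = ceil(170 / 0.1) = 1700.
Per-layer scan distance: 10100 / 0.091 → 110989 mm.
Per-layer scan time = 110989 / 5650, so 19.6441 s.
Layer cycle = 19.6441 + 9.75 = 29.3941 s.
1700 layers × 29.3941 s/layer = 49969.97 s, i.e. 13.88 hours.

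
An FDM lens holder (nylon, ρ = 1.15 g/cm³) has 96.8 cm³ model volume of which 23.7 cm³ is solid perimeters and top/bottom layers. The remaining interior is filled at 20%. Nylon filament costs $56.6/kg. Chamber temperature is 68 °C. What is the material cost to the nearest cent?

$2.49

Infill region = 96.8 − 23.7, so 73.1 cm³.
Infill deposited = 0.20 × 73.1 = 14.62 cm³.
Total extruded = 23.7 + 14.62 = 38.32 cm³.
Mass = 38.32 × 1.15, so 44.068 g.
Cost = 44.068 g / 1000 × $56.6/kg = $2.49.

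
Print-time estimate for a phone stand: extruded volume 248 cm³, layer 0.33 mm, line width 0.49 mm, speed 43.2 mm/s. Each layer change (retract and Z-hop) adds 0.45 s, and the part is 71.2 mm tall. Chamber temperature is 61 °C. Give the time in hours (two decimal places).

9.89 hours

Line area = 0.33 × 0.49 = 0.1617 mm².
Path length: 248000 mm³ / 0.1617 mm² → 1533704.4 mm.
Extrusion time = 1533704.4 / 43.2 = 35502.4 s.
Number of layers: 71.2 / 0.33 → 216 (rounded up).
Layer-change overhead = 216 × 0.45, so 97.2 s.
Total = 35502.4 + 97.2 = 35599.6 s = 9.89 hours.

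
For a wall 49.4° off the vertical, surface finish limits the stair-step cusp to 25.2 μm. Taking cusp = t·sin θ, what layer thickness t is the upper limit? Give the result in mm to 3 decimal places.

sin(49.4°) = 0.7593; t_max = 0.0252/0.7593 = 0.033 mm.

0.033 mm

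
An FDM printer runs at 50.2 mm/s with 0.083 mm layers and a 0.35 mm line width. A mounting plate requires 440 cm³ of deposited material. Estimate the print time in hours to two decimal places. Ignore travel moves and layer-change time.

83.81 hours

Bead cross-section = 0.083 × 0.35, so 0.02905 mm².
Total extruded path = 440000/0.02905 = 15146299.5 mm.
Print-move time: 15146299.5 / 50.2 → 301719.1 s.
Converting: 301719.1 s = 83.81 hours.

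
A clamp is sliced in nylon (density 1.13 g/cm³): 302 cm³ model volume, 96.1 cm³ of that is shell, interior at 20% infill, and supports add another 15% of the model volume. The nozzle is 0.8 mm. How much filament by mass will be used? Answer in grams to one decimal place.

Volume inside the shell: 302 − 96.1 → 205.9 cm³.
Deposited infill = 0.20 × 205.9 = 41.18 cm³.
Support = 0.15 × 302 = 45.3 cm³.
Deposited volume: 96.1 + 41.18 + 45.3 → 182.58 cm³.
Mass = 182.58 × 1.13, so 206.3154 g.

206.3 g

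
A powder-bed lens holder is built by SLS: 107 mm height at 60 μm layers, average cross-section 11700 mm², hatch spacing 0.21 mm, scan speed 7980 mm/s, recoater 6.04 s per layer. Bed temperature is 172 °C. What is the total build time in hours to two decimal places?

Layers = ⌈107/0.06⌉ = 1784.
Per-layer scan distance = 11700 / 0.21 = 55714.3 mm.
Scan time per layer = 55714.3 / 7980, so 6.9817 s.
Layer cycle = 6.9817 + 6.04 = 13.0217 s.
Build time = 1784 × 13.0217 = 23230.7128 s = 6.45 hours.

6.45 hours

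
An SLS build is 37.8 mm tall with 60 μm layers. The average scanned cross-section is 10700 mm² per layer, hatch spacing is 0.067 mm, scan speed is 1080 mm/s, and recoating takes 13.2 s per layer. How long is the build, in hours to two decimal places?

28.19 hours

Number of layers: 37.8 / 0.06 → 630 (rounded up).
Hatch length per layer = 10700 / 0.067 = 159701.5 mm.
Scan time per layer: 159701.5 / 1080 → 147.8718 s.
Time per layer = 147.8718 + 13.2, so 161.0718 s.
Total: 630 × 161.0718 s = 101475.234 s → 28.19 hours.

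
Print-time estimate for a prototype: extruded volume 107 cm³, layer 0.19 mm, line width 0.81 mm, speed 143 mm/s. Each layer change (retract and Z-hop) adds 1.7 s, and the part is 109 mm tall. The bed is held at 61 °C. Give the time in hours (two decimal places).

1.62 hours

Extrusion cross-section = 0.19 × 0.81, so 0.1539 mm².
Toolpath length = 107 cm³ / 0.1539 mm² = 107000 / 0.1539 = 695256.7 mm.
Extrusion time = 695256.7 / 143, so 4861.9 s.
Layers = ⌈109/0.19⌉ = 574.
Z-hop total: 574 × 1.7 → 975.8 s.
Total = 4861.9 + 975.8 = 5837.7 s = 1.62 hours.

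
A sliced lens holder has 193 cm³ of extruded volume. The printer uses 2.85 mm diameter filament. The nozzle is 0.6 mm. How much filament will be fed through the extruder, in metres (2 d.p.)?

Filament cross-section = π × (2.85/2)² = 6.3794 mm².
Length = 193 cm³ / 6.3794 mm² = 193000 / 6.3794 = 30253.63 mm = 30.25 m.

30.25 m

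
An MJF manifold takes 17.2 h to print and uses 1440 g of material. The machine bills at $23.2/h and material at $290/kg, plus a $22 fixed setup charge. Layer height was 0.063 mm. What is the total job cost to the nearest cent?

$838.64

Time charge = 23.2 × 17.2, so $399.04.
Material cost = 290 × 1440/1000, so $417.60.
Adding setup: 399.04 + 417.60 + 22 → $838.64.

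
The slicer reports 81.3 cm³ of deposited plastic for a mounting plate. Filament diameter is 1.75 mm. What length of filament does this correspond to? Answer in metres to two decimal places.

33.80 m

A = π r² = π × 0.875² = 2.4053 mm².
Length = 81.3 cm³ / 2.4053 mm² = 81300 / 2.4053 = 33800.36 mm = 33.80 m.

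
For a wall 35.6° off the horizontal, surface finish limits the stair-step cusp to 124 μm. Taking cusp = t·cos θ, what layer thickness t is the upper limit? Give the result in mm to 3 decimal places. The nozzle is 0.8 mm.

cos(35.6°) = 0.8131; t_max = 0.124/0.8131 = 0.153 mm.

0.153 mm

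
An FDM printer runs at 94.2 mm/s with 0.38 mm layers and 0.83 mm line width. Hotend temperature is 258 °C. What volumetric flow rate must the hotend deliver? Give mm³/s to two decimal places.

Extrusion cross-section: 0.38 × 0.83 → 0.3154 mm².
Q = v·A = 94.2 × 0.3154 = 29.71 mm³/s.

29.71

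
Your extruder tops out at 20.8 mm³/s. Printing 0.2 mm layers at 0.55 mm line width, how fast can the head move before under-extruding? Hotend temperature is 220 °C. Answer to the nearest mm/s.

189 mm/s

Bead cross-section: 0.2 × 0.55 → 0.11 mm².
v_max = Q/A = 20.8/0.11 = 189.09 mm/s → 189 mm/s.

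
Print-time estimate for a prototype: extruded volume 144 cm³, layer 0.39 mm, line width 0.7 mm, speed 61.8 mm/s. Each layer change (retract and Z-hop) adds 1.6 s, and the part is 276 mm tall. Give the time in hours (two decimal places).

2.69 hours

Line area: 0.39 × 0.7 → 0.273 mm².
Total extruded path = 144000/0.273 = 527472.5 mm.
Time extruding: 527472.5 / 61.8 → 8535.2 s.
Number of layers: 276 / 0.39 → 708 (rounded up).
Non-print overhead = 708 × 1.6 = 1132.8 s.
Total = 8535.2 + 1132.8 = 9668 s = 2.69 hours.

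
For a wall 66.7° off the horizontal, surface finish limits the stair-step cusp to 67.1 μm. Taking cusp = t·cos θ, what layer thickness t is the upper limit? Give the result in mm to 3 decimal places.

t = h_c / cos θ = 0.0671 / 0.3955 = 0.170 mm.

0.170 mm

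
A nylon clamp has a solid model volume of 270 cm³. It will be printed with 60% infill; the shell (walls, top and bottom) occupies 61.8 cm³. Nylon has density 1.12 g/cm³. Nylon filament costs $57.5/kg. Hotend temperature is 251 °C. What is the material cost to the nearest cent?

$12.02

Volume inside the shell = 270 − 61.8 = 208.2 cm³.
Infill volume: 0.60 × 208.2 → 124.92 cm³.
Total printed volume = 61.8 + 124.92, so 186.72 cm³.
Mass = 186.72 × 1.12, so 209.1264 g.
At $57.5/kg: 209.1264/1000 × 57.5 = $12.02.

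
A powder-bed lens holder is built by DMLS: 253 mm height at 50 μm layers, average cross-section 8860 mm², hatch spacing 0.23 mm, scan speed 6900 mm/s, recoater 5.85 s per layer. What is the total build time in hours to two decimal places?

16.07 hours

Layers = ⌈253/0.05⌉ = 5060.
Scan path per layer = 8860 / 0.23 = 38521.7 mm.
Laser time per layer = 38521.7 / 6900, so 5.5829 s.
Layer cycle = 5.5829 + 5.85, so 11.4329 s.
Build time = 5060 × 11.4329 = 57850.474 s = 16.07 hours.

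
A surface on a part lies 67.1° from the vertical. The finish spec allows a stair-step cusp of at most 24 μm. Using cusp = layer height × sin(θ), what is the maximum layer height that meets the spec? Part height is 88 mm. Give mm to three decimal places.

t = h_c / sin θ = 0.024 / 0.9212 = 0.026 mm.

0.026 mm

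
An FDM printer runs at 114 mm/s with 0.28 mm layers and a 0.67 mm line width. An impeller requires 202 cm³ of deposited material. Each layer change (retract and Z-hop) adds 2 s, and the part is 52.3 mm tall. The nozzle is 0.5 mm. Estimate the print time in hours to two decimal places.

Extrusion cross-section = 0.28 × 0.67, so 0.1876 mm².
Toolpath length = 202 cm³ / 0.1876 mm² = 202000 / 0.1876 = 1076759.1 mm.
Print-move time: 1076759.1 / 114 → 9445.3 s.
Layers = ⌈52.3/0.28⌉ = 187.
Layer-change overhead: 187 × 2 → 374 s.
Total = 9445.3 + 374 = 9819.3 s = 2.73 hours.

2.73 hours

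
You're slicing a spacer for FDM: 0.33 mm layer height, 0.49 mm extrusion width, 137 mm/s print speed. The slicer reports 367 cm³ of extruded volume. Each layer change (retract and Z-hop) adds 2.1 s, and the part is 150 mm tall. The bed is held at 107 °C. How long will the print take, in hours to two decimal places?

4.87 hours

Extrusion cross-section = 0.33 × 0.49, so 0.1617 mm².
Total extruded path = 367000/0.1617 = 2269635.1 mm.
Time extruding = 2269635.1 / 137, so 16566.7 s.
Number of layers: 150 / 0.33 → 455 (rounded up).
Non-print overhead: 455 × 2.1 → 955.5 s.
Total = 16566.7 + 955.5 = 17522.2 s = 4.87 hours.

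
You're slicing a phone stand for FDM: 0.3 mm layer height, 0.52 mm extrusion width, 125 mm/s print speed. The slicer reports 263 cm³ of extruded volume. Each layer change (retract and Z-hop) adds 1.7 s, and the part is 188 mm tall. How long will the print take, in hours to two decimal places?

Line area: 0.3 × 0.52 → 0.156 mm².
Path length: 263000 mm³ / 0.156 mm² → 1685897.4 mm.
Time extruding = 1685897.4 / 125 = 13487.2 s.
Layers = ⌈188/0.3⌉ = 627.
Z-hop total = 627 × 1.7, so 1065.9 s.
Total = 13487.2 + 1065.9 = 14553.1 s = 4.04 hours.

4.04 hours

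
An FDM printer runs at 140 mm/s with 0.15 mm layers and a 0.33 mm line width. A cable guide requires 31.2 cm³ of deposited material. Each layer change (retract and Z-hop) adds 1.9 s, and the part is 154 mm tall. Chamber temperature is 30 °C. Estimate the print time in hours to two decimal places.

Extrusion cross-section: 0.15 × 0.33 → 0.0495 mm².
Total extruded path = 31200/0.0495 = 630303 mm.
Extrusion time: 630303 / 140 → 4502.2 s.
Layer count = ceil(154 / 0.15) = 1027.
Non-print overhead: 1027 × 1.9 → 1951.3 s.
Total = 4502.2 + 1951.3 = 6453.5 s = 1.79 hours.

1.79 hours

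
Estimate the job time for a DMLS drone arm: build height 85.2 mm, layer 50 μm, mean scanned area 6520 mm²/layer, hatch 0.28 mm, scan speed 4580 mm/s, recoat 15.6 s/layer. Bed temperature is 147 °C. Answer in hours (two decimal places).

Layers = ⌈85.2/0.05⌉ = 1704.
Hatch length per layer = 6520 / 0.28 = 23285.7 mm.
Laser time per layer: 23285.7 / 4580 → 5.0842 s.
Layer cycle: 5.0842 + 15.6 → 20.6842 s.
Total: 1704 × 20.6842 s = 35245.8768 s → 9.79 hours.

9.79 hours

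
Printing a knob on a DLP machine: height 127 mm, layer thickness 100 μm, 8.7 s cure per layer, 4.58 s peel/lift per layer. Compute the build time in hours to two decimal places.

4.68 hours

Number of layers: 127 / 0.1 → 1270 (rounded up).
Each layer takes = 8.7 + 4.58, so 13.28 s.
Build time: 1270 × 13.28 s = 16865.6 s, i.e. 4.68 hours.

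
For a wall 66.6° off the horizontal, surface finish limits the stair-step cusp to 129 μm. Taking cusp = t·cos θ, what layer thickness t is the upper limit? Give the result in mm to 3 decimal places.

Layer height = cusp / cos(66.6°) = 0.129 / 0.3971 = 0.325 mm.

0.325 mm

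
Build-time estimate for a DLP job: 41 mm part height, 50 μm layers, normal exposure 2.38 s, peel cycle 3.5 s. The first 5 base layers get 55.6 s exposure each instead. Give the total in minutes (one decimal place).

Number of layers: 41 / 0.05 → 820 (rounded up).
Base layers: 5 × (55.6 + 3.5) → 295.5 s.
Remaining layers: 815 × (2.38 + 3.5) → 4792.2 s.
Sum: 295.5 + 4792.2 = 5087.7 s → 84.8 minutes.

84.8 minutes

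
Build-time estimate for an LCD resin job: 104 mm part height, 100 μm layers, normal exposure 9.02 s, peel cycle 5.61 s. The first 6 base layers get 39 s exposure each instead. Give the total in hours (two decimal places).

4.28 hours

Number of layers: 104 / 0.1 → 1040 (rounded up).
Burn-in layers = 6 × (39 + 5.61), so 267.66 s.
Regular layers: 1034 × (9.02 + 5.61) → 15127.42 s.
Total = 267.66 + 15127.42 = 15395.08 s = 4.28 hours.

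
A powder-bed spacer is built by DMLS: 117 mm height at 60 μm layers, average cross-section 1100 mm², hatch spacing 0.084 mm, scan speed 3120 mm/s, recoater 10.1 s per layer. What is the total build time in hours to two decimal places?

7.74 hours

Layers = ⌈117/0.06⌉ = 1950.
Scan path per layer = 1100 / 0.084 = 13095.2 mm.
Per-layer scan time = 13095.2 / 3120 = 4.1972 s.
Layer cycle: 4.1972 + 10.1 → 14.2972 s.
1950 layers × 14.2972 s/layer = 27879.54 s, i.e. 7.74 hours.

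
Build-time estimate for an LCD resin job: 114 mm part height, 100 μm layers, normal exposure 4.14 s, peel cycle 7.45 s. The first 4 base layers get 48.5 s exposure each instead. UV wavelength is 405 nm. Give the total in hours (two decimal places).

Layer count = ceil(114 / 0.1) = 1140.
Bottom layers: 4 × (48.5 + 7.45) → 223.8 s.
Normal layers = 1136 × (4.14 + 7.45) = 13166.24 s.
Total = 223.8 + 13166.24 = 13390.04 s = 3.72 hours.

3.72 hours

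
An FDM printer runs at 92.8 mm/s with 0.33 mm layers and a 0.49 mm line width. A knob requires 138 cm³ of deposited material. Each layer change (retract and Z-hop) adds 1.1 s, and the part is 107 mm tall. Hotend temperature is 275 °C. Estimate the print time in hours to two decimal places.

2.65 hours

Bead cross-section = 0.33 × 0.49, so 0.1617 mm².
Path length: 138000 mm³ / 0.1617 mm² → 853432.3 mm.
Extrusion time = 853432.3 / 92.8, so 9196.5 s.
Number of layers: 107 / 0.33 → 325 (rounded up).
Layer-change overhead = 325 × 1.1, so 357.5 s.
Altogether 9196.5 + 357.5 = 9554 s, i.e. 2.65 hours.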